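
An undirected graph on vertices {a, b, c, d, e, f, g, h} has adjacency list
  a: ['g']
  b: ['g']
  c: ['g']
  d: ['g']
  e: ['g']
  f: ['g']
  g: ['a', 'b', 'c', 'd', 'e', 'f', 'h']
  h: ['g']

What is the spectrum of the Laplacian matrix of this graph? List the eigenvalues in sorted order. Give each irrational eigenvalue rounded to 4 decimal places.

[0, 1, 1, 1, 1, 1, 1, 8]

Reading degrees in the order [a, b, c, d, e, f, g, h] gives [1, 1, 1, 1, 1, 1, 7, 1]; set D = diag(1, 1, 1, 1, 1, 1, 7, 1) and form L = D - A. The multiplicity of 0 as a Laplacian eigenvalue equals the number of connected components. The single zero eigenvalue shows the graph is connected. The largest eigenvalue, 8, is at most the vertex count 8.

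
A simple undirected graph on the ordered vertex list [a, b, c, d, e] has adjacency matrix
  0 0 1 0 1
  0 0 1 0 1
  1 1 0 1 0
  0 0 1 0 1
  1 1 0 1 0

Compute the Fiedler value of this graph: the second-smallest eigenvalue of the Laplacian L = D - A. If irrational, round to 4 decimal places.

2

Each diagonal entry of L is the vertex degree and each off-diagonal entry is -1 where an edge is present, 0 otherwise; in the order [a, b, c, d, e] the diagonal is [2, 2, 3, 2, 3]. The sorted Laplacian eigenvalues are [0, 2, 2, 3, 5]; the algebraic connectivity is the second entry, 2. The largest eigenvalue, 5, is at most the vertex count 5.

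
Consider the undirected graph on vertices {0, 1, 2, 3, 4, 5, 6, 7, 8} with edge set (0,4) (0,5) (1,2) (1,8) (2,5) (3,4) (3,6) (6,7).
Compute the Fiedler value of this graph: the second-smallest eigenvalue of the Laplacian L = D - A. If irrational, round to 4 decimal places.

0.1206

Each diagonal entry of L is the vertex degree and each off-diagonal entry is -1 where an edge is present, 0 otherwise; in the order [0, 1, 2, 3, 4, 5, 6, 7, 8] the diagonal is [2, 2, 2, 2, 2, 2, 2, 1, 1]. The sorted Laplacian eigenvalues are [0, 0.1206, 0.4679, 1, 1.6527, 2.3473, 3, 3.5321, 3.8794]; the algebraic connectivity is the second entry, 0.1206.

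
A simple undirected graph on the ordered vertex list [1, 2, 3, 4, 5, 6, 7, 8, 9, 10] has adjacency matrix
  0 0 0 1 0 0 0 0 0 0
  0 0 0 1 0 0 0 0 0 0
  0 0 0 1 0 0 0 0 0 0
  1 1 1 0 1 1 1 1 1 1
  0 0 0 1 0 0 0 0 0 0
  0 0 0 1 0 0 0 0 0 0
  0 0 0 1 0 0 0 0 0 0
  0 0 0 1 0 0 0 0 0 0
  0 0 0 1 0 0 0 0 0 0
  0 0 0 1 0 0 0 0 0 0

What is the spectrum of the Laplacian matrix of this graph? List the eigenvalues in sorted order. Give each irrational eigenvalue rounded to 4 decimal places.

Each diagonal entry of L is the vertex degree and each off-diagonal entry is -1 where an edge is present, 0 otherwise; in the order [1, 2, 3, 4, 5, 6, 7, 8, 9, 10] the diagonal is [1, 1, 1, 9, 1, 1, 1, 1, 1, 1]. Diagonalising L (or applying a numerical eigensolver to the 10x10 matrix) gives the spectrum above. The single zero eigenvalue shows the graph is connected. There is one zero in the spectrum, matching the 1 component. The eigenvalues sum to 18, which equals trace(L) = 2|E|.

[0, 1, 1, 1, 1, 1, 1, 1, 1, 10]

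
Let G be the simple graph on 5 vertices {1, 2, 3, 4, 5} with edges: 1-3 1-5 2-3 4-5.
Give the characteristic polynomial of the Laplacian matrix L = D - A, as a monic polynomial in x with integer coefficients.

x^5 - 8x^4 + 21x^3 - 20x^2 + 5x

Reading degrees in the order [1, 2, 3, 4, 5] gives [2, 1, 2, 1, 2]; set D = diag(2, 1, 2, 1, 2) and form L = D - A. L has integer entries, so p(x) = det(xI - L) has integer coefficients. Expanding the determinant yields x^5 - 8x^4 + 21x^3 - 20x^2 + 5x. Since p(0) = det(-L) = 0, x divides p(x).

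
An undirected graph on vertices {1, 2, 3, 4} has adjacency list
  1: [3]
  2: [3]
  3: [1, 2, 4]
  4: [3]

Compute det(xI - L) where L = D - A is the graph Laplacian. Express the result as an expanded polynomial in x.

Each diagonal entry of L is the vertex degree and each off-diagonal entry is -1 where an edge is present, 0 otherwise; in the order [1, 2, 3, 4] the diagonal is [1, 1, 3, 1]. L has integer entries, so p(x) = det(xI - L) has integer coefficients. Expanding the determinant yields x^4 - 6x^3 + 9x^2 - 4x. Since p(0) = det(-L) = 0, x divides p(x). The eigenvalues sum to 6, which equals trace(L) = 2|E|. By the matrix-tree theorem the graph has (1/4) * product of the nonzero eigenvalues = 1 spanning tree.

x^4 - 6x^3 + 9x^2 - 4x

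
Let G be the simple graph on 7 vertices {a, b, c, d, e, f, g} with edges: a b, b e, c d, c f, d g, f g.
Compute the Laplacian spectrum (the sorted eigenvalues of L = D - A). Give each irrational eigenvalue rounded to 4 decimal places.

Each diagonal entry of L is the vertex degree and each off-diagonal entry is -1 where an edge is present, 0 otherwise; in the order [a, b, c, d, e, f, g] the diagonal is [1, 2, 2, 2, 1, 2, 2]. L is symmetric positive semidefinite, so every eigenvalue is real and nonnegative. The 2 zero eigenvalues correspond to the 2 connected components. The eigenvalues sum to 12, which equals trace(L) = 2|E|.

[0, 0, 1, 2, 2, 3, 4]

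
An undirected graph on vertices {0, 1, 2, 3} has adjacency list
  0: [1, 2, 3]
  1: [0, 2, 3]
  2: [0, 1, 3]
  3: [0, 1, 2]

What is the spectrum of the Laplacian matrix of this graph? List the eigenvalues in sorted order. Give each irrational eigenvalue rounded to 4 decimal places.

[0, 4, 4, 4]

Each diagonal entry of L is the vertex degree and each off-diagonal entry is -1 where an edge is present, 0 otherwise; in the order [0, 1, 2, 3] the diagonal is [3, 3, 3, 3]. Since every row of L sums to 0, the all-ones vector is in the kernel and 0 is an eigenvalue. The single zero eigenvalue shows the graph is connected. By the matrix-tree theorem the graph has (1/4) * product of the nonzero eigenvalues = 16 spanning trees. The largest eigenvalue, 4, is at most the vertex count 4.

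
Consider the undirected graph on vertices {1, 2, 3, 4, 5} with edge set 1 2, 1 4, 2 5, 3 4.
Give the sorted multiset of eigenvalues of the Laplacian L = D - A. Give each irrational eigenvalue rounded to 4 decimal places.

[0, 0.3820, 1.3820, 2.6180, 3.6180]

Each diagonal entry of L is the vertex degree and each off-diagonal entry is -1 where an edge is present, 0 otherwise; in the order [1, 2, 3, 4, 5] the diagonal is [2, 2, 1, 2, 1]. Since every row of L sums to 0, the all-ones vector is in the kernel and 0 is an eigenvalue. The single zero eigenvalue shows the graph is connected. The largest eigenvalue, 3.6180, is at most the vertex count 5.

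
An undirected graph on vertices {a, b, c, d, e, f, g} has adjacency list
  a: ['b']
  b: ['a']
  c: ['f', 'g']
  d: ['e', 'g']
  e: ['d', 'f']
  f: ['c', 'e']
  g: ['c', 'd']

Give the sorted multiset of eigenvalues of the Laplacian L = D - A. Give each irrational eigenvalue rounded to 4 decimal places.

Each diagonal entry of L is the vertex degree and each off-diagonal entry is -1 where an edge is present, 0 otherwise; in the order [a, b, c, d, e, f, g] the diagonal is [1, 1, 2, 2, 2, 2, 2]. L is symmetric positive semidefinite, so every eigenvalue is real and nonnegative. The 2 zero eigenvalues correspond to the 2 connected components. The eigenvalues sum to 12, which equals trace(L) = 2|E|. The largest eigenvalue, 3.6180, is at most the vertex count 7.

[0, 0, 1.3820, 1.3820, 2, 3.6180, 3.6180]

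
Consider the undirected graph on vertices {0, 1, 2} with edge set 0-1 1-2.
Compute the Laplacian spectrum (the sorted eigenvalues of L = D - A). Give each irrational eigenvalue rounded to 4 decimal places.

With the vertex order [0, 1, 2], the degrees are [1, 2, 1], giving D = diag(1, 2, 1) and L = D - A. L is symmetric positive semidefinite, so every eigenvalue is real and nonnegative. There is one zero in the spectrum, matching the 1 component.

[0, 1, 3]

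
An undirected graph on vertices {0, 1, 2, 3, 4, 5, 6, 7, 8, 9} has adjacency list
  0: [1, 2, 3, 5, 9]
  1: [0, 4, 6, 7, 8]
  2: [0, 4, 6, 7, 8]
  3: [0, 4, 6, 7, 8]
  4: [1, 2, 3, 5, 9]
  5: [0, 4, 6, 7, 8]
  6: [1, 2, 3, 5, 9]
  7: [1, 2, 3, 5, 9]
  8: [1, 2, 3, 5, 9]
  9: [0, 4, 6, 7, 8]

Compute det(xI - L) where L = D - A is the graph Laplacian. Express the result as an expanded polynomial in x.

x^10 - 50x^9 + 1100x^8 - 14000x^7 + 113750x^6 - 612500x^5 + 2187500x^4 - 5000000x^3 + 6640625x^2 - 3906250x

With the vertex order [0, 1, 2, 3, 4, 5, 6, 7, 8, 9], the degrees are [5, 5, 5, 5, 5, 5, 5, 5, 5, 5], giving D = diag(5, 5, 5, 5, 5, 5, 5, 5, 5, 5) and L = D - A. Computing det(xI - L) by cofactor expansion (or equivalently via sum-over-permutations) gives x^10 - 50x^9 + 1100x^8 - 14000x^7 + 113750x^6 - 612500x^5 + 2187500x^4 - 5000000x^3 + 6640625x^2 - 3906250x. The constant term is 0 because L is singular (the all-ones vector lies in its kernel). The largest eigenvalue, 10, is at most the vertex count 10. There is one zero in the spectrum, matching the 1 component.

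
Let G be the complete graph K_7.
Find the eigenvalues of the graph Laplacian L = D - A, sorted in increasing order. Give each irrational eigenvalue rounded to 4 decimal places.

[0, 7, 7, 7, 7, 7, 7]

The graph has 7 vertices and degree multiset [6, 6, 6, 6, 6, 6, 6]; D is the diagonal matrix of degrees and L = D - A. Diagonalising L (or applying a numerical eigensolver to the 7x7 matrix) gives the spectrum above. The single zero eigenvalue shows the graph is connected. By the matrix-tree theorem the graph has (1/7) * product of the nonzero eigenvalues = 16807 spanning trees. There is one zero in the spectrum, matching the 1 component.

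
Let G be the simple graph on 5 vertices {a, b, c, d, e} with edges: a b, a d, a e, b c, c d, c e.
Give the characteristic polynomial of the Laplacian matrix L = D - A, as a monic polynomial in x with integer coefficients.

Reading degrees in the order [a, b, c, d, e] gives [3, 2, 3, 2, 2]; set D = diag(3, 2, 3, 2, 2) and form L = D - A. Computing det(xI - L) by cofactor expansion (or equivalently via sum-over-permutations) gives x^5 - 12x^4 + 51x^3 - 92x^2 + 60x. The constant term is 0 because L is singular (the all-ones vector lies in its kernel). The eigenvalues sum to 12, which equals trace(L) = 2|E|. By the matrix-tree theorem the graph has (1/5) * product of the nonzero eigenvalues = 12 spanning trees.

x^5 - 12x^4 + 51x^3 - 92x^2 + 60x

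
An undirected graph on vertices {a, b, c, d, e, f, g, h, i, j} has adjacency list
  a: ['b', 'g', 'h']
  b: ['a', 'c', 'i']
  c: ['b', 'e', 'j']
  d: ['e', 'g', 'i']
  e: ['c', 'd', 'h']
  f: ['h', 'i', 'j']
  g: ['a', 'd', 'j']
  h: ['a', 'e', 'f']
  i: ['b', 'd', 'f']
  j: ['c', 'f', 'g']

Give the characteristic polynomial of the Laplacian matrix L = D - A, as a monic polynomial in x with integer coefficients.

With the vertex order [a, b, c, d, e, f, g, h, i, j], the degrees are [3, 3, 3, 3, 3, 3, 3, 3, 3, 3], giving D = diag(3, 3, 3, 3, 3, 3, 3, 3, 3, 3) and L = D - A. L has integer entries, so p(x) = det(xI - L) has integer coefficients. Expanding the determinant yields x^10 - 30x^9 + 390x^8 - 2880x^7 + 13305x^6 - 39882x^5 + 77640x^4 - 94800x^3 + 66000x^2 - 20000x. The coefficient of x^9 equals -trace(L) = -30, matching the sum of degrees. There is one zero in the spectrum, matching the 1 component.

x^10 - 30x^9 + 390x^8 - 2880x^7 + 13305x^6 - 39882x^5 + 77640x^4 - 94800x^3 + 66000x^2 - 20000x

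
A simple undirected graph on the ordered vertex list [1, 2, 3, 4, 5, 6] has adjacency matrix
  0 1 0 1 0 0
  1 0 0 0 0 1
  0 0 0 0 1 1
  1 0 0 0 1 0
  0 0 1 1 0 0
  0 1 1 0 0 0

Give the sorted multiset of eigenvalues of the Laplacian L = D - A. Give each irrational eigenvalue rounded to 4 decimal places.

With the vertex order [1, 2, 3, 4, 5, 6], the degrees are [2, 2, 2, 2, 2, 2], giving D = diag(2, 2, 2, 2, 2, 2) and L = D - A. Diagonalising L (or applying a numerical eigensolver to the 6x6 matrix) gives the spectrum above. The single zero eigenvalue shows the graph is connected. The eigenvalues sum to 12, which equals trace(L) = 2|E|.

[0, 1, 1, 3, 3, 4]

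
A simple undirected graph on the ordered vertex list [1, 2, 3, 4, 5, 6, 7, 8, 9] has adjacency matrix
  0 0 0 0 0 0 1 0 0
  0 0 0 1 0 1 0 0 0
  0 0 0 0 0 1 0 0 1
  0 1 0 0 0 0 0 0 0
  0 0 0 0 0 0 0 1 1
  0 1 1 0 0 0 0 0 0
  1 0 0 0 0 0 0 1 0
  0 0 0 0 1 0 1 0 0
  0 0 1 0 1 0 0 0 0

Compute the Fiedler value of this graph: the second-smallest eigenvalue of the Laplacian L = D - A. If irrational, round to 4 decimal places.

0.1206

Each diagonal entry of L is the vertex degree and each off-diagonal entry is -1 where an edge is present, 0 otherwise; in the order [1, 2, 3, 4, 5, 6, 7, 8, 9] the diagonal is [1, 2, 2, 1, 2, 2, 2, 2, 2]. Computing the eigenvalues of L and sorting gives [0, 0.1206, 0.4679, 1, 1.6527, 2.3473, 3, 3.5321, 3.8794]. The Fiedler value lambda_2 = 0.1206 is strictly positive, so the graph is connected. The largest eigenvalue, 3.8794, is at most the vertex count 9.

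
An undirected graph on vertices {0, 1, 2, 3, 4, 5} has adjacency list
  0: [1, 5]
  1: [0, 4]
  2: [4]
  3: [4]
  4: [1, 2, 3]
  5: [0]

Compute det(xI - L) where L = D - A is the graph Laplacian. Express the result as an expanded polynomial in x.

Reading degrees in the order [0, 1, 2, 3, 4, 5] gives [2, 2, 1, 1, 3, 1]; set D = diag(2, 2, 1, 1, 3, 1) and form L = D - A. Computing det(xI - L) by cofactor expansion (or equivalently via sum-over-permutations) gives x^6 - 10x^5 + 35x^4 - 52x^3 + 32x^2 - 6x. Since p(0) = det(-L) = 0, x divides p(x). By the matrix-tree theorem the graph has (1/6) * product of the nonzero eigenvalues = 1 spanning tree. The largest eigenvalue, 4.2143, is at most the vertex count 6.

x^6 - 10x^5 + 35x^4 - 52x^3 + 32x^2 - 6x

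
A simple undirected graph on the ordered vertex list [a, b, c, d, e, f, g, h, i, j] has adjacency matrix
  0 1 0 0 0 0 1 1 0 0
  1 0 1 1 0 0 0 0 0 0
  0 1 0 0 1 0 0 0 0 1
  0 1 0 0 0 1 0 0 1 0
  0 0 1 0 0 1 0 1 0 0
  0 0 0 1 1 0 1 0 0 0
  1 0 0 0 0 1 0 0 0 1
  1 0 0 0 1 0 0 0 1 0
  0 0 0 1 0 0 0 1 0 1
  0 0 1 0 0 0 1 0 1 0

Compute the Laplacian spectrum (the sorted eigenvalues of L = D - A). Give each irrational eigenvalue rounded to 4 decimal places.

[0, 2, 2, 2, 2, 2, 5, 5, 5, 5]

With the vertex order [a, b, c, d, e, f, g, h, i, j], the degrees are [3, 3, 3, 3, 3, 3, 3, 3, 3, 3], giving D = diag(3, 3, 3, 3, 3, 3, 3, 3, 3, 3) and L = D - A. L is symmetric positive semidefinite, so every eigenvalue is real and nonnegative. The single zero eigenvalue shows the graph is connected. The eigenvalues sum to 30, which equals trace(L) = 2|E|.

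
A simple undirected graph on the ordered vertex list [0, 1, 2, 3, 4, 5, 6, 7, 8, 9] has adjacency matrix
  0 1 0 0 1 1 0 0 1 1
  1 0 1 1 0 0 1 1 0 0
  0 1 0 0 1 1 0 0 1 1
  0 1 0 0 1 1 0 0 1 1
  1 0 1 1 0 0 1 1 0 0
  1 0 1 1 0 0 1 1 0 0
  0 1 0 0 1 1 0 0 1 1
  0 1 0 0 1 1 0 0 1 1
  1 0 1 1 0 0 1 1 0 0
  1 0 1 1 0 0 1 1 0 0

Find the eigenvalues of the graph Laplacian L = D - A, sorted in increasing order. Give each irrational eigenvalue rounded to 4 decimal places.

With the vertex order [0, 1, 2, 3, 4, 5, 6, 7, 8, 9], the degrees are [5, 5, 5, 5, 5, 5, 5, 5, 5, 5], giving D = diag(5, 5, 5, 5, 5, 5, 5, 5, 5, 5) and L = D - A. The multiplicity of 0 as a Laplacian eigenvalue equals the number of connected components. The single zero eigenvalue shows the graph is connected. The eigenvalues sum to 50, which equals trace(L) = 2|E|. There is one zero in the spectrum, matching the 1 component.

[0, 5, 5, 5, 5, 5, 5, 5, 5, 10]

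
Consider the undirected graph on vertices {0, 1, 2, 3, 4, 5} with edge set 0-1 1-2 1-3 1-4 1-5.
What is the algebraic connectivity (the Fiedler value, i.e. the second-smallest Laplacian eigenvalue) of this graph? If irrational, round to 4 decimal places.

1

With the vertex order [0, 1, 2, 3, 4, 5], the degrees are [1, 5, 1, 1, 1, 1], giving D = diag(1, 5, 1, 1, 1, 1) and L = D - A. The smallest Laplacian eigenvalue is always 0. The next one, lambda_2 = 1, measures how hard the graph is to disconnect: larger values mean better connectivity. The largest eigenvalue, 6, is at most the vertex count 6.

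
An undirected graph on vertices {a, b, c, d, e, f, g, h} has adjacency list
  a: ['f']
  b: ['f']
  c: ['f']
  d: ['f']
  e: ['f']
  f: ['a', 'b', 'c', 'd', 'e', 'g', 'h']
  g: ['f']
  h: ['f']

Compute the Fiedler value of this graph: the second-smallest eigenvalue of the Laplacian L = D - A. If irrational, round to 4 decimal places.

1

With the vertex order [a, b, c, d, e, f, g, h], the degrees are [1, 1, 1, 1, 1, 7, 1, 1], giving D = diag(1, 1, 1, 1, 1, 7, 1, 1) and L = D - A. Computing the eigenvalues of L and sorting gives [0, 1, 1, 1, 1, 1, 1, 8]. The Fiedler value lambda_2 = 1 is strictly positive, so the graph is connected. The eigenvalues sum to 14, which equals trace(L) = 2|E|. By the matrix-tree theorem the graph has (1/8) * product of the nonzero eigenvalues = 1 spanning tree.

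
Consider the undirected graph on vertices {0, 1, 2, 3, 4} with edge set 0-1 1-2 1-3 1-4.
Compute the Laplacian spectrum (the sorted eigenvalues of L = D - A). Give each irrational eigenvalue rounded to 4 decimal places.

[0, 1, 1, 1, 5]

Each diagonal entry of L is the vertex degree and each off-diagonal entry is -1 where an edge is present, 0 otherwise; in the order [0, 1, 2, 3, 4] the diagonal is [1, 4, 1, 1, 1]. Diagonalising L (or applying a numerical eigensolver to the 5x5 matrix) gives the spectrum above. There is one zero in the spectrum, matching the 1 component.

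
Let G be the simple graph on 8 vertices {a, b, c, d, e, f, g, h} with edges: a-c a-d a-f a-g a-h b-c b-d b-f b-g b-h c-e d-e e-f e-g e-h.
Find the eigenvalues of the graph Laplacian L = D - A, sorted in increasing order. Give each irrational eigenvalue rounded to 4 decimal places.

[0, 3, 3, 3, 3, 5, 5, 8]

With the vertex order [a, b, c, d, e, f, g, h], the degrees are [5, 5, 3, 3, 5, 3, 3, 3], giving D = diag(5, 5, 3, 3, 5, 3, 3, 3) and L = D - A. L is symmetric positive semidefinite, so every eigenvalue is real and nonnegative. There is one zero in the spectrum, matching the 1 component. The largest eigenvalue, 8, is at most the vertex count 8.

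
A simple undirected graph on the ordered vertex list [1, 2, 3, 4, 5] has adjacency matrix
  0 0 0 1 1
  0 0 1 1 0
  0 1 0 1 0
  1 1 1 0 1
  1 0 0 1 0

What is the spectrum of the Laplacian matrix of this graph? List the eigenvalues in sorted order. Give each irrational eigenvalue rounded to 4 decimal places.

[0, 1, 3, 3, 5]

With the vertex order [1, 2, 3, 4, 5], the degrees are [2, 2, 2, 4, 2], giving D = diag(2, 2, 2, 4, 2) and L = D - A. Since every row of L sums to 0, the all-ones vector is in the kernel and 0 is an eigenvalue. The single zero eigenvalue shows the graph is connected. By the matrix-tree theorem the graph has (1/5) * product of the nonzero eigenvalues = 9 spanning trees.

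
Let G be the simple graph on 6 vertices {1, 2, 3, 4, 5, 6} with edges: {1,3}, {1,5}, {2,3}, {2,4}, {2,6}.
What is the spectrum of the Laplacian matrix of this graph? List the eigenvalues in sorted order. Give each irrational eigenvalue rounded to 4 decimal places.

[0, 0.3249, 1, 1.4608, 3, 4.2143]

With the vertex order [1, 2, 3, 4, 5, 6], the degrees are [2, 3, 2, 1, 1, 1], giving D = diag(2, 3, 2, 1, 1, 1) and L = D - A. The multiplicity of 0 as a Laplacian eigenvalue equals the number of connected components.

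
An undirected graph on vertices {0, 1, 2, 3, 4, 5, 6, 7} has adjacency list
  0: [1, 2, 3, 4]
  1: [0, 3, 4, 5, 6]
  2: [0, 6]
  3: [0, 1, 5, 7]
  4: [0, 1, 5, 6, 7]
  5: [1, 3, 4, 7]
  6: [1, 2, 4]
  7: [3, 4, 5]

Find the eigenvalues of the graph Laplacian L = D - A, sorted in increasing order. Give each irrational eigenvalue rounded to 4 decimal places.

Reading degrees in the order [0, 1, 2, 3, 4, 5, 6, 7] gives [4, 5, 2, 4, 5, 4, 3, 3]; set D = diag(4, 5, 2, 4, 5, 4, 3, 3) and form L = D - A. Since every row of L sums to 0, the all-ones vector is in the kernel and 0 is an eigenvalue. The largest eigenvalue, 6.7081, is at most the vertex count 8.

[0, 1.3707, 3, 3.3436, 4.5155, 4.7040, 6.3582, 6.7081]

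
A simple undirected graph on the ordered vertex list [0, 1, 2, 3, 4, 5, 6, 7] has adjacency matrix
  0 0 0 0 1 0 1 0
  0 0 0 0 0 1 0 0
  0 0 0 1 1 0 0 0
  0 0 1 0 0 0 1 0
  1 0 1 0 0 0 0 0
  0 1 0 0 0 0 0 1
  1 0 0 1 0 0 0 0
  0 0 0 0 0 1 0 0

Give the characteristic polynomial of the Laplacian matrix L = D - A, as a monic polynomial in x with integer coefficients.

With the vertex order [0, 1, 2, 3, 4, 5, 6, 7], the degrees are [2, 1, 2, 2, 2, 2, 2, 1], giving D = diag(2, 1, 2, 2, 2, 2, 2, 1) and L = D - A. Computing det(xI - L) by cofactor expansion (or equivalently via sum-over-permutations) gives x^8 - 14x^7 + 78x^6 - 220x^5 + 330x^4 - 250x^3 + 75x^2. Since p(0) = det(-L) = 0, x divides p(x). The eigenvalues sum to 14, which equals trace(L) = 2|E|. There are 2 zeros in the spectrum, matching the 2 components.

x^8 - 14x^7 + 78x^6 - 220x^5 + 330x^4 - 250x^3 + 75x^2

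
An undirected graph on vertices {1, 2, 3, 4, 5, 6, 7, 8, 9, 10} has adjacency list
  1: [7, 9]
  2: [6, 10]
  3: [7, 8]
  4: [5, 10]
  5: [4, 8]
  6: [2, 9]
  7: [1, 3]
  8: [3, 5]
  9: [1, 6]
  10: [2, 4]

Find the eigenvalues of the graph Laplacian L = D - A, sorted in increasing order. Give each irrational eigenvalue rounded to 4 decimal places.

Each diagonal entry of L is the vertex degree and each off-diagonal entry is -1 where an edge is present, 0 otherwise; in the order [1, 2, 3, 4, 5, 6, 7, 8, 9, 10] the diagonal is [2, 2, 2, 2, 2, 2, 2, 2, 2, 2]. The multiplicity of 0 as a Laplacian eigenvalue equals the number of connected components. By the matrix-tree theorem the graph has (1/10) * product of the nonzero eigenvalues = 10 spanning trees.

[0, 0.3820, 0.3820, 1.3820, 1.3820, 2.6180, 2.6180, 3.6180, 3.6180, 4]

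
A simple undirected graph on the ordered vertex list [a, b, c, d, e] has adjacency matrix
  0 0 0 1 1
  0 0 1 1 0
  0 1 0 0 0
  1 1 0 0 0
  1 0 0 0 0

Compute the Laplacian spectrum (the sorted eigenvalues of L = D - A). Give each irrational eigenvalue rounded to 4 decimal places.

[0, 0.3820, 1.3820, 2.6180, 3.6180]

Reading degrees in the order [a, b, c, d, e] gives [2, 2, 1, 2, 1]; set D = diag(2, 2, 1, 2, 1) and form L = D - A. L is symmetric positive semidefinite, so every eigenvalue is real and nonnegative. The largest eigenvalue, 3.6180, is at most the vertex count 5.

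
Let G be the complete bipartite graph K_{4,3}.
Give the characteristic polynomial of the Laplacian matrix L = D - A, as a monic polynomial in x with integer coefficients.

The graph has 7 vertices and degree multiset [4, 4, 4, 3, 3, 3, 3]; D is the diagonal matrix of degrees and L = D - A. Computing det(xI - L) by cofactor expansion (or equivalently via sum-over-permutations) gives x^7 - 24x^6 + 234x^5 - 1192x^4 + 3357x^3 - 4968x^2 + 3024x. The coefficient of x^6 equals -trace(L) = -24, matching the sum of degrees. By the matrix-tree theorem the graph has (1/7) * product of the nonzero eigenvalues = 432 spanning trees. The largest eigenvalue, 7, is at most the vertex count 7.

x^7 - 24x^6 + 234x^5 - 1192x^4 + 3357x^3 - 4968x^2 + 3024x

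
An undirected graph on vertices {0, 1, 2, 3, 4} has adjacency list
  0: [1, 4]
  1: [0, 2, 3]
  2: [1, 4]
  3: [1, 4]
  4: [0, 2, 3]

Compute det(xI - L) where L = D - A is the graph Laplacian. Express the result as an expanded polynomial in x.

Each diagonal entry of L is the vertex degree and each off-diagonal entry is -1 where an edge is present, 0 otherwise; in the order [0, 1, 2, 3, 4] the diagonal is [2, 3, 2, 2, 3]. The eigenvalues of L are [0, 2, 2, 3, 5]; the characteristic polynomial is the product of (x - lambda_i), which multiplies out to x^5 - 12x^4 + 51x^3 - 92x^2 + 60x. Since p(0) = det(-L) = 0, x divides p(x). There is one zero in the spectrum, matching the 1 component.

x^5 - 12x^4 + 51x^3 - 92x^2 + 60x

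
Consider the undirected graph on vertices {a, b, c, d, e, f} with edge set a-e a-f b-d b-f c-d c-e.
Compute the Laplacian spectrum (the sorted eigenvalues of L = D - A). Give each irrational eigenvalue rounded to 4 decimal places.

Each diagonal entry of L is the vertex degree and each off-diagonal entry is -1 where an edge is present, 0 otherwise; in the order [a, b, c, d, e, f] the diagonal is [2, 2, 2, 2, 2, 2]. Since every row of L sums to 0, the all-ones vector is in the kernel and 0 is an eigenvalue. The single zero eigenvalue shows the graph is connected. The eigenvalues sum to 12, which equals trace(L) = 2|E|.

[0, 1, 1, 3, 3, 4]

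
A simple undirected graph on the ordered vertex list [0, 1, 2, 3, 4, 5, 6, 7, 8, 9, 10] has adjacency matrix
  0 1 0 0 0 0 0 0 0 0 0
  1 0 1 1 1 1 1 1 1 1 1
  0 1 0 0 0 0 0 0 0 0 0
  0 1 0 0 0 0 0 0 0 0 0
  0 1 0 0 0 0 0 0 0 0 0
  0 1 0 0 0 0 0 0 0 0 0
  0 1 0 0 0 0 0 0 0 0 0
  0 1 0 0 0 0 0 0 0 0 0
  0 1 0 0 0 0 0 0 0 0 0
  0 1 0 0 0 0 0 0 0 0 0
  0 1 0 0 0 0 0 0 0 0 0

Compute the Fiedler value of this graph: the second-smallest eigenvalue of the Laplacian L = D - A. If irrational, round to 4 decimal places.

1

With the vertex order [0, 1, 2, 3, 4, 5, 6, 7, 8, 9, 10], the degrees are [1, 10, 1, 1, 1, 1, 1, 1, 1, 1, 1], giving D = diag(1, 10, 1, 1, 1, 1, 1, 1, 1, 1, 1) and L = D - A. The sorted Laplacian eigenvalues are [0, 1, 1, 1, 1, 1, 1, 1, 1, 1, 11]; the algebraic connectivity is the second entry, 1. The eigenvalues sum to 20, which equals trace(L) = 2|E|. The largest eigenvalue, 11, is at most the vertex count 11.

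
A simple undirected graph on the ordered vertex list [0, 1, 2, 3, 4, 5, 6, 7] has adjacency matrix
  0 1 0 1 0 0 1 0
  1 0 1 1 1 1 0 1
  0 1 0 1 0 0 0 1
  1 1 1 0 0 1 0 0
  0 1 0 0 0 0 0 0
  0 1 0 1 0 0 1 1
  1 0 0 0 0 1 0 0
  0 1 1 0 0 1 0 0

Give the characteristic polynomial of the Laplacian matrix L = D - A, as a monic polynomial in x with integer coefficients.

x^8 - 26x^7 + 275x^6 - 1526x^5 + 4767x^4 - 8308x^3 + 7392x^2 - 2560x

Reading degrees in the order [0, 1, 2, 3, 4, 5, 6, 7] gives [3, 6, 3, 4, 1, 4, 2, 3]; set D = diag(3, 6, 3, 4, 1, 4, 2, 3) and form L = D - A. L has integer entries, so p(x) = det(xI - L) has integer coefficients. Expanding the determinant yields x^8 - 26x^7 + 275x^6 - 1526x^5 + 4767x^4 - 8308x^3 + 7392x^2 - 2560x. The coefficient of x^7 equals -trace(L) = -26, matching the sum of degrees. There is one zero in the spectrum, matching the 1 component.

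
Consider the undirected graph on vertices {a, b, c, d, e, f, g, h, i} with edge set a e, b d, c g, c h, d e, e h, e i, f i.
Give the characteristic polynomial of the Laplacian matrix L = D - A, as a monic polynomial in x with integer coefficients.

x^9 - 16x^8 + 102x^7 - 336x^6 + 617x^5 - 634x^4 + 348x^3 - 92x^2 + 9x

Each diagonal entry of L is the vertex degree and each off-diagonal entry is -1 where an edge is present, 0 otherwise; in the order [a, b, c, d, e, f, g, h, i] the diagonal is [1, 1, 2, 2, 4, 1, 1, 2, 2]. Computing det(xI - L) by cofactor expansion (or equivalently via sum-over-permutations) gives x^9 - 16x^8 + 102x^7 - 336x^6 + 617x^5 - 634x^4 + 348x^3 - 92x^2 + 9x. The constant term is 0 because L is singular (the all-ones vector lies in its kernel). By the matrix-tree theorem the graph has (1/9) * product of the nonzero eigenvalues = 1 spanning tree. The largest eigenvalue, 5.2439, is at most the vertex count 9.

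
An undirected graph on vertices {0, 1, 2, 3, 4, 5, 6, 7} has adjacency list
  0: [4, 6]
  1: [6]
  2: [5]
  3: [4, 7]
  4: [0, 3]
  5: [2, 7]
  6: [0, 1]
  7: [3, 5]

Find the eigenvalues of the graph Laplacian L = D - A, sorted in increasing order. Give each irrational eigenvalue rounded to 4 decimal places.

With the vertex order [0, 1, 2, 3, 4, 5, 6, 7], the degrees are [2, 1, 1, 2, 2, 2, 2, 2], giving D = diag(2, 1, 1, 2, 2, 2, 2, 2) and L = D - A. The multiplicity of 0 as a Laplacian eigenvalue equals the number of connected components. The single zero eigenvalue shows the graph is connected. The eigenvalues sum to 14, which equals trace(L) = 2|E|.

[0, 0.1522, 0.5858, 1.2346, 2, 2.7654, 3.4142, 3.8478]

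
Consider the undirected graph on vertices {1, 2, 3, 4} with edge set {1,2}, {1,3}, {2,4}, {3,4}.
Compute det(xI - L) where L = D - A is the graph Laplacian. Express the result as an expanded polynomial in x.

x^4 - 8x^3 + 20x^2 - 16x

Reading degrees in the order [1, 2, 3, 4] gives [2, 2, 2, 2]; set D = diag(2, 2, 2, 2) and form L = D - A. L has integer entries, so p(x) = det(xI - L) has integer coefficients. Expanding the determinant yields x^4 - 8x^3 + 20x^2 - 16x. Since p(0) = det(-L) = 0, x divides p(x). There is one zero in the spectrum, matching the 1 component.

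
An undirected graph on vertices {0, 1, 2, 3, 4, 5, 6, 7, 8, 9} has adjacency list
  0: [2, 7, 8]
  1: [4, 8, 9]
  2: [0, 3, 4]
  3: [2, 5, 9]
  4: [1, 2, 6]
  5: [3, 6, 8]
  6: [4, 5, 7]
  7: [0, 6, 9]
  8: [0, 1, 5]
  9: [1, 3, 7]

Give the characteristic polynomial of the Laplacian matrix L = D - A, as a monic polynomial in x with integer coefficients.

x^10 - 30x^9 + 390x^8 - 2880x^7 + 13305x^6 - 39882x^5 + 77640x^4 - 94800x^3 + 66000x^2 - 20000x

With the vertex order [0, 1, 2, 3, 4, 5, 6, 7, 8, 9], the degrees are [3, 3, 3, 3, 3, 3, 3, 3, 3, 3], giving D = diag(3, 3, 3, 3, 3, 3, 3, 3, 3, 3) and L = D - A. Computing det(xI - L) by cofactor expansion (or equivalently via sum-over-permutations) gives x^10 - 30x^9 + 390x^8 - 2880x^7 + 13305x^6 - 39882x^5 + 77640x^4 - 94800x^3 + 66000x^2 - 20000x. The coefficient of x^9 equals -trace(L) = -30, matching the sum of degrees.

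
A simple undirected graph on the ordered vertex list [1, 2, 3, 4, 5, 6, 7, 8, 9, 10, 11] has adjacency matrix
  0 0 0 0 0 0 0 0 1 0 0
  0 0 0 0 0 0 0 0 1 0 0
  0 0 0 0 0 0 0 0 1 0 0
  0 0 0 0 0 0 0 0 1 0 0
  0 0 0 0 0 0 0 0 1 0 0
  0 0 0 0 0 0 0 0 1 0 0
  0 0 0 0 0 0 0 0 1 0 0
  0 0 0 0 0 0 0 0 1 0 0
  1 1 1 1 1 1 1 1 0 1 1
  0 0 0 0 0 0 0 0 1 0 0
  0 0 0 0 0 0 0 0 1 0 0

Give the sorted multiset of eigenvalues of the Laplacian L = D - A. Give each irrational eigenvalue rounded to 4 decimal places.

[0, 1, 1, 1, 1, 1, 1, 1, 1, 1, 11]

With the vertex order [1, 2, 3, 4, 5, 6, 7, 8, 9, 10, 11], the degrees are [1, 1, 1, 1, 1, 1, 1, 1, 10, 1, 1], giving D = diag(1, 1, 1, 1, 1, 1, 1, 1, 10, 1, 1) and L = D - A. Diagonalising L (or applying a numerical eigensolver to the 11x11 matrix) gives the spectrum above. The single zero eigenvalue shows the graph is connected. By the matrix-tree theorem the graph has (1/11) * product of the nonzero eigenvalues = 1 spanning tree.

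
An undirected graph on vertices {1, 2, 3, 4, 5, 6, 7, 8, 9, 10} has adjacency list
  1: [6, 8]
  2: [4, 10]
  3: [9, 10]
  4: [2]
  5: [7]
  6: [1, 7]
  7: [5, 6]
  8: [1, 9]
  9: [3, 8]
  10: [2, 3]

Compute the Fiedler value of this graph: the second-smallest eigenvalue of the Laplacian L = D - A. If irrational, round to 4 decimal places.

0.0979

With the vertex order [1, 2, 3, 4, 5, 6, 7, 8, 9, 10], the degrees are [2, 2, 2, 1, 1, 2, 2, 2, 2, 2], giving D = diag(2, 2, 2, 1, 1, 2, 2, 2, 2, 2) and L = D - A. Computing the eigenvalues of L and sorting gives [0, 0.0979, 0.3820, 0.8244, 1.3820, 2, 2.6180, 3.1756, 3.6180, 3.9021]. The Fiedler value lambda_2 = 0.0979 is strictly positive, so the graph is connected.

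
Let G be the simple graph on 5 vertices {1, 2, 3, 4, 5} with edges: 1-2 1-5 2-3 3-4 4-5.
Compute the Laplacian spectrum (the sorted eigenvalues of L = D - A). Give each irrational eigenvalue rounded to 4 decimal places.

[0, 1.3820, 1.3820, 3.6180, 3.6180]

Reading degrees in the order [1, 2, 3, 4, 5] gives [2, 2, 2, 2, 2]; set D = diag(2, 2, 2, 2, 2) and form L = D - A. L is symmetric positive semidefinite, so every eigenvalue is real and nonnegative. The eigenvalues sum to 10, which equals trace(L) = 2|E|.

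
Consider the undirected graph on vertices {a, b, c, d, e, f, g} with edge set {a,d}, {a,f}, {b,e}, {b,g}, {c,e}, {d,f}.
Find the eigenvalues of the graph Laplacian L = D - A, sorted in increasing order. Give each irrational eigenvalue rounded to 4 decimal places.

Each diagonal entry of L is the vertex degree and each off-diagonal entry is -1 where an edge is present, 0 otherwise; in the order [a, b, c, d, e, f, g] the diagonal is [2, 2, 1, 2, 2, 2, 1]. L is symmetric positive semidefinite, so every eigenvalue is real and nonnegative. The 2 zero eigenvalues correspond to the 2 connected components. The largest eigenvalue, 3.4142, is at most the vertex count 7. There are 2 zeros in the spectrum, matching the 2 components.

[0, 0, 0.5858, 2, 3, 3, 3.4142]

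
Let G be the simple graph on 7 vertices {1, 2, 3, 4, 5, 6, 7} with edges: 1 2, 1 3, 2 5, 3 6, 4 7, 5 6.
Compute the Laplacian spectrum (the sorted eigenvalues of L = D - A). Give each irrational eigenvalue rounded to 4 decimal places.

Reading degrees in the order [1, 2, 3, 4, 5, 6, 7] gives [2, 2, 2, 1, 2, 2, 1]; set D = diag(2, 2, 2, 1, 2, 2, 1) and form L = D - A. L is symmetric positive semidefinite, so every eigenvalue is real and nonnegative. The 2 zero eigenvalues correspond to the 2 connected components.

[0, 0, 1.3820, 1.3820, 2, 3.6180, 3.6180]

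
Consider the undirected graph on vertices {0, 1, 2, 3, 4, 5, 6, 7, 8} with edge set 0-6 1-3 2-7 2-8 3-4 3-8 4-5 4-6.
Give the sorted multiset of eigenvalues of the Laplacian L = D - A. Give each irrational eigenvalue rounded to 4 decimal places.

Each diagonal entry of L is the vertex degree and each off-diagonal entry is -1 where an edge is present, 0 otherwise; in the order [0, 1, 2, 3, 4, 5, 6, 7, 8] the diagonal is [1, 1, 2, 3, 3, 1, 2, 1, 2]. Since every row of L sums to 0, the all-ones vector is in the kernel and 0 is an eigenvalue. The single zero eigenvalue shows the graph is connected. By the matrix-tree theorem the graph has (1/9) * product of the nonzero eigenvalues = 1 spanning tree. There is one zero in the spectrum, matching the 1 component.

[0, 0.1862, 0.4822, 0.7043, 1.4073, 2.1338, 2.8532, 3.5372, 4.6958]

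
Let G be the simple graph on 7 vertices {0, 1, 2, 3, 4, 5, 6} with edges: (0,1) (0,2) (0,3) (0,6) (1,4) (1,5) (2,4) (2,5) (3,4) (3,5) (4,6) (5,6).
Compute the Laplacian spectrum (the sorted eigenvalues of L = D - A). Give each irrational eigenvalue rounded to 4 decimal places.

[0, 3, 3, 3, 4, 4, 7]

With the vertex order [0, 1, 2, 3, 4, 5, 6], the degrees are [4, 3, 3, 3, 4, 4, 3], giving D = diag(4, 3, 3, 3, 4, 4, 3) and L = D - A. Since every row of L sums to 0, the all-ones vector is in the kernel and 0 is an eigenvalue. The largest eigenvalue, 7, is at most the vertex count 7.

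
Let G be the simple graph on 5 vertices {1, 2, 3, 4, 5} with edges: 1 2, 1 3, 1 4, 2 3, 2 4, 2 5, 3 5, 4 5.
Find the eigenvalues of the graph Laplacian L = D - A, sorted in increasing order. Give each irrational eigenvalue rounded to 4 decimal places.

Each diagonal entry of L is the vertex degree and each off-diagonal entry is -1 where an edge is present, 0 otherwise; in the order [1, 2, 3, 4, 5] the diagonal is [3, 4, 3, 3, 3]. Since every row of L sums to 0, the all-ones vector is in the kernel and 0 is an eigenvalue. There is one zero in the spectrum, matching the 1 component. The largest eigenvalue, 5, is at most the vertex count 5.

[0, 3, 3, 5, 5]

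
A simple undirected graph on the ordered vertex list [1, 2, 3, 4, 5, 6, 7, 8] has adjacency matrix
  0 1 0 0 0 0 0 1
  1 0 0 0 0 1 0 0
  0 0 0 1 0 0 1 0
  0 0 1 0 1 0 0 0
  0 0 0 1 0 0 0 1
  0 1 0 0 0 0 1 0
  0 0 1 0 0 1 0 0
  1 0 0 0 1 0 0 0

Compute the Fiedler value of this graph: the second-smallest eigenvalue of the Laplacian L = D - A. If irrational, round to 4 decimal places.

With the vertex order [1, 2, 3, 4, 5, 6, 7, 8], the degrees are [2, 2, 2, 2, 2, 2, 2, 2], giving D = diag(2, 2, 2, 2, 2, 2, 2, 2) and L = D - A. The smallest Laplacian eigenvalue is always 0. The next one, lambda_2 = 0.5858, measures how hard the graph is to disconnect: larger values mean better connectivity. By the matrix-tree theorem the graph has (1/8) * product of the nonzero eigenvalues = 8 spanning trees.

0.5858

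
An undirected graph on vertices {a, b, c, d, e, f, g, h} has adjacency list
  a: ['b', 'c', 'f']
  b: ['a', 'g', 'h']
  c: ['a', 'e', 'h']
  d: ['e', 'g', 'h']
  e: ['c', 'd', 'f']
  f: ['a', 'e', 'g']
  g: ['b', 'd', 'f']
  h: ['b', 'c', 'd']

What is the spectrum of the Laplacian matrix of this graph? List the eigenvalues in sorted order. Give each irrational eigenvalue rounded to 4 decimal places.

Reading degrees in the order [a, b, c, d, e, f, g, h] gives [3, 3, 3, 3, 3, 3, 3, 3]; set D = diag(3, 3, 3, 3, 3, 3, 3, 3) and form L = D - A. The multiplicity of 0 as a Laplacian eigenvalue equals the number of connected components. The single zero eigenvalue shows the graph is connected. By the matrix-tree theorem the graph has (1/8) * product of the nonzero eigenvalues = 384 spanning trees. The eigenvalues sum to 24, which equals trace(L) = 2|E|.

[0, 2, 2, 2, 4, 4, 4, 6]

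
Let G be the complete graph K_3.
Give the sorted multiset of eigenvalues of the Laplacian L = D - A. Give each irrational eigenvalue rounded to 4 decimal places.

[0, 3, 3]

The graph has 3 vertices and degree multiset [2, 2, 2]; D is the diagonal matrix of degrees and L = D - A. Since every row of L sums to 0, the all-ones vector is in the kernel and 0 is an eigenvalue. The eigenvalues sum to 6, which equals trace(L) = 2|E|. The largest eigenvalue, 3, is at most the vertex count 3.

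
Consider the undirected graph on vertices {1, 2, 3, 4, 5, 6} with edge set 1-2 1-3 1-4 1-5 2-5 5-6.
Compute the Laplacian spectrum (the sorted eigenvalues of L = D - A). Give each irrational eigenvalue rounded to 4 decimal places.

[0, 0.6314, 1, 1.4738, 3.7877, 5.1071]

With the vertex order [1, 2, 3, 4, 5, 6], the degrees are [4, 2, 1, 1, 3, 1], giving D = diag(4, 2, 1, 1, 3, 1) and L = D - A. The multiplicity of 0 as a Laplacian eigenvalue equals the number of connected components. The single zero eigenvalue shows the graph is connected. The eigenvalues sum to 12, which equals trace(L) = 2|E|.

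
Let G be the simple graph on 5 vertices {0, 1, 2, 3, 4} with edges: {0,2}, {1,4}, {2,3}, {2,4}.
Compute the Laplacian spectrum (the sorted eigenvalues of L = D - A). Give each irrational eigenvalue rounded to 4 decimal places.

[0, 0.5188, 1, 2.3111, 4.1701]

With the vertex order [0, 1, 2, 3, 4], the degrees are [1, 1, 3, 1, 2], giving D = diag(1, 1, 3, 1, 2) and L = D - A. The multiplicity of 0 as a Laplacian eigenvalue equals the number of connected components. The single zero eigenvalue shows the graph is connected. There is one zero in the spectrum, matching the 1 component.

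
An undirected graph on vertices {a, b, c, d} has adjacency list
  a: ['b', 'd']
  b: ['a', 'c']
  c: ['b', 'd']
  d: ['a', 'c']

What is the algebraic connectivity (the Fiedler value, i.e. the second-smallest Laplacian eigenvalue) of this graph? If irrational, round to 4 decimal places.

With the vertex order [a, b, c, d], the degrees are [2, 2, 2, 2], giving D = diag(2, 2, 2, 2) and L = D - A. Computing the eigenvalues of L and sorting gives [0, 2, 2, 4]. The Fiedler value lambda_2 = 2 is strictly positive, so the graph is connected. There is one zero in the spectrum, matching the 1 component.

2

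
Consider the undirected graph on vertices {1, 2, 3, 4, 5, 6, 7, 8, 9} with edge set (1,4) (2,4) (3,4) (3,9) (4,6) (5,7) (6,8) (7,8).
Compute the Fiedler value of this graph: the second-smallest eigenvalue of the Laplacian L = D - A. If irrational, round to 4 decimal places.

Reading degrees in the order [1, 2, 3, 4, 5, 6, 7, 8, 9] gives [1, 1, 2, 4, 1, 2, 2, 2, 1]; set D = diag(1, 1, 2, 4, 1, 2, 2, 2, 1) and form L = D - A. Computing the eigenvalues of L and sorting gives [0, 0.1774, 0.5242, 1, 1, 2.1609, 2.4961, 3.4670, 5.1743]. The Fiedler value lambda_2 = 0.1774 is strictly positive, so the graph is connected. There is one zero in the spectrum, matching the 1 component. The largest eigenvalue, 5.1743, is at most the vertex count 9.

0.1774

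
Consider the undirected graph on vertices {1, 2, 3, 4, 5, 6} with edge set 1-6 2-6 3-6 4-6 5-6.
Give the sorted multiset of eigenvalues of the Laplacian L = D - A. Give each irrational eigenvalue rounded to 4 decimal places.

[0, 1, 1, 1, 1, 6]

With the vertex order [1, 2, 3, 4, 5, 6], the degrees are [1, 1, 1, 1, 1, 5], giving D = diag(1, 1, 1, 1, 1, 5) and L = D - A. The multiplicity of 0 as a Laplacian eigenvalue equals the number of connected components. By the matrix-tree theorem the graph has (1/6) * product of the nonzero eigenvalues = 1 spanning tree. The largest eigenvalue, 6, is at most the vertex count 6.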